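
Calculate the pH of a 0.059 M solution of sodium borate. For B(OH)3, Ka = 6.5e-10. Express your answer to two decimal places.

pH = 10.98

B(OH)4- is the conjugate base of the weak acid B(OH)3.
Kb = Kw/Ka = 1.0×10^-14 / 6.5 × 10^-10 = 1.54 × 10^-5
Let x = [OH-] at equilibrium. Kb = x²/(0.059 − x).
Neglecting x in the denominator: x = √(1.54 × 10^-5 × 0.059) = 9.53 × 10^-4 M
Check: 1.6% ionized — well under 5%, approximation valid.
pOH = −log(9.53 × 10^-4) = 3.02; pH = 14.00 − 3.02 = 10.98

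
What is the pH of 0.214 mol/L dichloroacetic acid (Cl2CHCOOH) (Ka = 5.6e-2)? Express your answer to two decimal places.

Cl2CHCOOH ⇌ Cl2CHCOO- + H+
From the ICE table, Ka = [H+]²/(0.214 − [H+]) = 5.6 × 10^-2.
The 5% rule fails; solving [H+]² + Ka·[H+] − Ka·C₀ = 0 exactly:
[H+] = (−Ka + √(Ka² + 4·Ka·C₀))/2 = 8.50 × 10^-2 M
pH = −log[H+] = −log(8.50 × 10^-2) = 1.07

pH = 1.07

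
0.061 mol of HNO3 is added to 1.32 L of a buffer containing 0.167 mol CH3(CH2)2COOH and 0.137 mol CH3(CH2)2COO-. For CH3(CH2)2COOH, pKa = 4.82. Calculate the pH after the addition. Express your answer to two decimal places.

pH = 4.34

Added H+ converts CH3(CH2)2COO- to CH3(CH2)2COOH: CH3(CH2)2COOH → 0.228 mol, CH3(CH2)2COO- → 0.076 mol.
pH = pKa + log(n_CH3(CH2)2COO-/n_CH3(CH2)2COOH) = 4.82 + log(0.076/0.228) = 4.82 + (-0.477)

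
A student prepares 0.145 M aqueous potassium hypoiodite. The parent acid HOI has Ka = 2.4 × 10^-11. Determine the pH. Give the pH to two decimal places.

pH = 11.88

OI- is the conjugate base of the weak acid HOI.
Kb = Kw/Ka = 1.0×10^-14 / 2.4 × 10^-11 = 4.17 × 10^-4
Kb = x²/(0.145 − x) = 4.17 × 10^-4
x is not negligible relative to C₀; solve x² + 0.000417·x − 6.05e-05 = 0.
x = (−Kb + √(Kb² + 4·Kb·C₀))/2 = 7.57 × 10^-3 M
pOH = −log(7.57 × 10^-3) = 2.12; pH = 14.00 − 2.12 = 11.88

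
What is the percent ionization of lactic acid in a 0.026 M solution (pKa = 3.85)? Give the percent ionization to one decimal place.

CH3CH(OH)COOH ⇌ CH3CH(OH)COO- + H+; let x = [H+] at equilibrium.
Ka = 10^(−3.85) = 1.41 × 10^-4
Ka = x²/(C₀ − x); solving the quadratic gives x = 1.85 × 10^-3 M.
% ionization = x/C₀ × 100% = 1.85 × 10^-3/0.026 × 100% = 7.1%

7.1%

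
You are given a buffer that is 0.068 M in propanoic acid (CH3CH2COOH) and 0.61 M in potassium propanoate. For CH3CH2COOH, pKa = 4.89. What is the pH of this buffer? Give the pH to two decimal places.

Using pH = pKa + log([base]/[acid]) with [base]/[acid] = 0.61/0.068:
pH = 4.89 + (+0.953) = 5.84

pH = 5.84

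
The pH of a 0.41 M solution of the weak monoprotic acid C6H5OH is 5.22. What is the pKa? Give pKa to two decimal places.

pKa = 10.05

[H+] = 10^(-5.22) = 6.03 × 10^-6 M
At equilibrium [HA] = 0.41 − 6.03 × 10^-6 = 4.10 × 10^-1 M
Ka = [H+][A-]/[HA] = (6.03 × 10^-6)² / 4.10 × 10^-1 = 8.87 × 10^-11
pKa = -log(8.87 × 10^-11) = 10.05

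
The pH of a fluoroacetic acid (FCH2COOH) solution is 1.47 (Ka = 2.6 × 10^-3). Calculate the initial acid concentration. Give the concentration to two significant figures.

C₀ = 4.8 × 10^-1 M

[H+] = 10^(-1.47) = 3.39 × 10^-2 M = x
Ka = x²/(C₀ − x) ⇒ C₀ = x + x²/Ka
C₀ = 3.39 × 10^-2 + (3.39 × 10^-2)²/(2.6 × 10^-3) = 4.76 × 10^-1 M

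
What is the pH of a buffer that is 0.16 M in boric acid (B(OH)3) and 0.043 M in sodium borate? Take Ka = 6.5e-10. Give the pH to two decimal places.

pH = 8.62

pKa = −log(6.5 × 10^-10) = 9.187
Using pH = pKa + log([base]/[acid]) with [base]/[acid] = 0.043/0.16:
pH = 9.187 + (-0.571) = 8.62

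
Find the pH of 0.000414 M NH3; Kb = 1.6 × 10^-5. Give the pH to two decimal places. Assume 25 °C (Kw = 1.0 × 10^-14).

NH3 + H2O ⇌ NH4+ + OH-
From the ICE table, Kb = [OH-]²/(0.000414 − [OH-]) = 1.6 × 10^-5.
[OH-] is not negligible relative to C₀; solve [OH-]² + 1.6e-05·[OH-] − 6.62e-09 = 0.
[OH-] = [−1.6e-05 + √(1.6e-05² + 2.65e-08)]/2 = 7.38 × 10^-5 M
pOH = 4.13, so pH = 14.00 − pOH = 9.87

pH = 9.87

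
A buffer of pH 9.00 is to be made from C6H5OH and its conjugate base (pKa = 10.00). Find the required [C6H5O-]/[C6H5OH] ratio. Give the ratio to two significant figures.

pH = pKa + log(r) ⇒ log(r) = 9.00 − 10.00 = -1.00
r = [C6H5O-]/[C6H5OH] = 10^(-1.00) = 0.1

ratio = 0.10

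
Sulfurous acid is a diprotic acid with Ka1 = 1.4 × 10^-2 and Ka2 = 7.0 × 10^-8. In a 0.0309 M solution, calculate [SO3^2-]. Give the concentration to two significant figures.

First ionization gives [H+] ≈ [HSO3-] = 1.49 × 10^-2 M.
Second step: Ka2 = [H+][SO3^2-]/[HSO3-] ≈ [SO3^2-] (since [H+] ≈ [HSO3-]).
So [SO3^2-] ≈ Ka2.

7.0 × 10^-8 M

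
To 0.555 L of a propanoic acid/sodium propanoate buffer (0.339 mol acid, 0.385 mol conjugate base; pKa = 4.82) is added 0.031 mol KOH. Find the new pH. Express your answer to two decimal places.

pH = 4.95

OH- converts CH3CH2COOH to CH3CH2COO-: CH3CH2COOH → 0.308 mol, CH3CH2COO- → 0.416 mol.
Henderson–Hasselbalch with mole ratio 0.416/0.308: pH = 4.82 + (+0.131)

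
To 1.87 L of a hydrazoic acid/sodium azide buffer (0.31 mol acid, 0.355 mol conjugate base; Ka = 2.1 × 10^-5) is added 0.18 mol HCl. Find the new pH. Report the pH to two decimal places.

After neutralization: n(HN3) = 0.49 mol, n(N3-) = 0.175 mol.
pKa = −log(2.1 × 10^-5) = 4.678
pH = pKa + log([A⁻]/[HA]) = 4.678 + log(0.175/0.49) = 4.678 -0.447

pH = 4.23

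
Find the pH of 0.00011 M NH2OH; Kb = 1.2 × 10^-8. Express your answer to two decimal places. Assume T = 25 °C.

pH = 8.06

NH2OH + H2O ⇌ NH3OH+ + OH-
From the ICE table, Kb = [OH-]²/(0.00011 − [OH-]) = 1.2 × 10^-8.
Neglecting [OH-] in the denominator: [OH-] = √(1.2 × 10^-8 × 0.00011) = 1.15 × 10^-6 M
pOH = −log(1.15 × 10^-6) = 5.94; pH = 14.00 − 5.94 = 8.06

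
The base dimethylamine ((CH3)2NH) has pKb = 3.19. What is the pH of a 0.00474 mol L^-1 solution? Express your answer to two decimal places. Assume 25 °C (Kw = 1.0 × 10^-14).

pH = 11.16

(CH3)2NH + H2O ⇌ (CH3)2NH2+ + OH-
Kb = 10^(−3.19) = 6.46 × 10^-4
From the ICE table, Kb = [OH-]²/(0.00474 − [OH-]) = 6.46 × 10^-4.
The 5% rule fails; solving [OH-]² + Kb·[OH-] − Kb·C₀ = 0 exactly:
[OH-] = (−Kb + √(Kb² + 4·Kb·C₀))/2 = 1.46 × 10^-3 M
pOH = −log(1.46 × 10^-3) = 2.84; pH = 14.00 − 2.84 = 11.16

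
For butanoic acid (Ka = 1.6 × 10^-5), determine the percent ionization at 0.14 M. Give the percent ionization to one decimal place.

1.1%

CH3(CH2)2COOH ⇌ CH3(CH2)2COO- + H+; let x = [H+] at equilibrium.
x ≈ √(Ka·C₀) = √(1.6 × 10^-5 × 0.14) = 1.50 × 10^-3 M
Fraction ionized = 1.50 × 10^-3 / 0.14 = 0.0107 → 1.1%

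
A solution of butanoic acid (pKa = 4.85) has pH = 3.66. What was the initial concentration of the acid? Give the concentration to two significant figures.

[H+] = 10^(-3.66) = 2.19 × 10^-4 M = x
Ka = 10^(−4.85) = 1.41 × 10^-5
Ka = x²/(C₀ − x) ⇒ C₀ = x + x²/Ka
C₀ = 2.19 × 10^-4 + (2.19 × 10^-4)²/(1.41 × 10^-5) = 3.62 × 10^-3 M

C₀ = 3.6 × 10^-3 M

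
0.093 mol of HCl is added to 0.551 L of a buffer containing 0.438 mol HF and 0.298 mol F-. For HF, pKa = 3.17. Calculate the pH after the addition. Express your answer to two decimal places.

pH = 2.76

After neutralization: n(HF) = 0.531 mol, n(F-) = 0.205 mol.
pH = pKa + log(n_F-/n_HF) = 3.17 + log(0.205/0.531) = 3.17 + (-0.413)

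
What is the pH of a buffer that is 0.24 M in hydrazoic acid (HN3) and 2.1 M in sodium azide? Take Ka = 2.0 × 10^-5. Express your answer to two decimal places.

pKa = −log(2.0 × 10^-5) = 4.699
pH = pKa + log([A⁻]/[HA]) = 4.699 + log(2.1/0.24)
pH = 4.699 + (+0.942) = 5.64

pH = 5.64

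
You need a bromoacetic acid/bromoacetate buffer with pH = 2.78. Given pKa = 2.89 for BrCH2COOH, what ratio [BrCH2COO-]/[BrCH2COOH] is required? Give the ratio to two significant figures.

pH = pKa + log(r) ⇒ log(r) = 2.78 − 2.89 = -0.11
r = [BrCH2COO-]/[BrCH2COOH] = 10^(-0.11) = 0.776

ratio = 0.78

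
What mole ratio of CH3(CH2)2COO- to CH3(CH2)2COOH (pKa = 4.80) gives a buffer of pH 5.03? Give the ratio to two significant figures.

pH = pKa + log(r) ⇒ log(r) = 5.03 − 4.80 = +0.23
r = [CH3(CH2)2COO-]/[CH3(CH2)2COOH] = 10^(+0.23) = 1.7

ratio = 1.7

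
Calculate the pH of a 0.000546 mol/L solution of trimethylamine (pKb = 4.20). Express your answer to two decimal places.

pH = 10.20

(CH3)3N + H2O ⇌ (CH3)3NH+ + OH-
Kb = 10^(−4.20) = 6.31 × 10^-5
From the ICE table, Kb = [OH-]²/(0.000546 − [OH-]) = 6.31 × 10^-5.
[OH-] is not negligible relative to C₀; solve [OH-]² + 6.31e-05·[OH-] − 3.45e-08 = 0.
[OH-] = (−Kb + √(Kb² + 4·Kb·C₀))/2 = 1.57 × 10^-4 M
pOH = −log(1.57 × 10^-4) = 3.80; pH = 14.00 − 3.80 = 10.20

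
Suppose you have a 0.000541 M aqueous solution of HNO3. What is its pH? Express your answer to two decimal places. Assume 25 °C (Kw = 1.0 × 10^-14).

pH = 3.27

HNO3 is a strong acid and dissociates completely, so [H+] = 0.000541 M.
pH = -log(0.000541) = 3.27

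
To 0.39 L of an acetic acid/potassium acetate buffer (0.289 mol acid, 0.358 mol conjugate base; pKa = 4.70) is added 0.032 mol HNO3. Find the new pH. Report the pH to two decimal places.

After neutralization: n(CH3COOH) = 0.321 mol, n(CH3COO-) = 0.326 mol.
pH = pKa + log([A⁻]/[HA]) = 4.70 + log(0.326/0.321) = 4.70 +0.007

pH = 4.71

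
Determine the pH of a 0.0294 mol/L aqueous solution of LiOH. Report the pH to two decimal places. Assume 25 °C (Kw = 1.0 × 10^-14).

pH = 12.47

LiOH is a strong base; [OH-] = 0.0294 M.
pOH = -log(0.0294) = 1.53
pH = 14.00 - 1.53 = 12.47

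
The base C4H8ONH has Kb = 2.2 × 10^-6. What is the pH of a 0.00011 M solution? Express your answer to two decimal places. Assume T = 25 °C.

C4H8ONH + H2O ⇌ C4H8ONH2+ + OH-
From the ICE table, Kb = x²/(0.00011 − x) = 2.2 × 10^-6.
x is not negligible relative to C₀; solve x² + 2.2e-06·x − 2.42e-10 = 0.
x = [−2.2e-06 + √(2.2e-06² + 9.68e-10)]/2 = 1.45 × 10^-5 M
pOH = 4.84, so pH = 14.00 − pOH = 9.16

pH = 9.16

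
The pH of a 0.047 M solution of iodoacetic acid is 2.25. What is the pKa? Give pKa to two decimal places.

[H+] = 10^(-2.25) = 5.62 × 10^-3 M
At equilibrium [HA] = 0.047 − 5.62 × 10^-3 = 4.14 × 10^-2 M
Ka = [H+][A-]/[HA] = (5.62 × 10^-3)² / 4.14 × 10^-2 = 7.63 × 10^-4
pKa = -log(7.63 × 10^-4) = 3.12

pKa = 3.12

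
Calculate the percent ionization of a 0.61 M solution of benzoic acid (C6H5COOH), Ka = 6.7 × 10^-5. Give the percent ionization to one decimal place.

C6H5COOH ⇌ C6H5COO- + H+; let x = [H+] at equilibrium.
x ≈ √(Ka·C₀) = √(6.7 × 10^-5 × 0.61) = 6.39 × 10^-3 M
% ionization = x/C₀ × 100% = 6.39 × 10^-3/0.61 × 100% = 1.0%

1.0%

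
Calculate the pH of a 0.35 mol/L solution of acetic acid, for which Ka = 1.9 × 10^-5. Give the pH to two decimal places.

pH = 2.59

CH3COOH ⇌ CH3COO- + H+
From the ICE table, Ka = [H+]²/(0.35 − [H+]) = 1.9 × 10^-5.
Assume [H+] ≪ 0.35: [H+] ≈ √(1.9 × 10^-5 × 0.35) = 2.58 × 10^-3 M
Check: 0.74% ionized — well under 5%, approximation valid.
pH = −log[H+] = −log(2.58 × 10^-3) = 2.59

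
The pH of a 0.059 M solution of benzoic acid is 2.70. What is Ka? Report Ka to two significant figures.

Ka = 7.0 × 10^-5

[H+] = 10^(-2.70) = 2.00 × 10^-3 M
At equilibrium [HA] = 0.059 − 2.00 × 10^-3 = 5.70 × 10^-2 M
Ka = [H+][A-]/[HA] = (2.00 × 10^-3)² / 5.70 × 10^-2 = 7.0 × 10^-5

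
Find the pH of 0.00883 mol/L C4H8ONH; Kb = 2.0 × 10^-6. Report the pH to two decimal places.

pH = 10.12

C4H8ONH + H2O ⇌ C4H8ONH2+ + OH-
Kb = [OH-]²/(0.00883 − [OH-]) = 2.0 × 10^-6
Assume [OH-] ≪ 0.00883: [OH-] ≈ √(2.0 × 10^-6 × 0.00883) = 1.33 × 10^-4 M
([OH-]/C₀ = 1.5% < 5%, so the approximation holds.)
pOH = 3.88, so pH = 14.00 − pOH = 10.12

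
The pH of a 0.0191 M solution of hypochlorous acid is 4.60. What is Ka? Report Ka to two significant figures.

Ka = 3.3 × 10^-8

[H+] = 10^(-4.60) = 2.51 × 10^-5 M
At equilibrium [HA] = 0.0191 − 2.51 × 10^-5 = 1.91 × 10^-2 M
Ka = [H+][A-]/[HA] = (2.51 × 10^-5)² / 1.91 × 10^-2 = 3.3 × 10^-8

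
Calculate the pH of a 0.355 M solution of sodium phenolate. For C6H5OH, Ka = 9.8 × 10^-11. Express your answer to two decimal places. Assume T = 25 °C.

pH = 11.78

C6H5O- is the conjugate base of the weak acid C6H5OH.
Kb = Kw/Ka = 1.0×10^-14 / 9.8 × 10^-11 = 1.02 × 10^-4
From the ICE table, Kb = [OH-]²/(0.355 − [OH-]) = 1.02 × 10^-4.
Assume [OH-] ≪ 0.355: [OH-] ≈ √(1.02 × 10^-4 × 0.355) = 6.02 × 10^-3 M
pOH = 2.22, so pH = 14.00 − pOH = 11.78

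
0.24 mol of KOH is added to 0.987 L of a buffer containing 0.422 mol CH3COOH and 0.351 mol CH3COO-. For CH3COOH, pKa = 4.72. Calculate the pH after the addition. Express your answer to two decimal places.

After neutralization: n(CH3COOH) = 0.182 mol, n(CH3COO-) = 0.591 mol.
pH = pKa + log([A⁻]/[HA]) = 4.72 + log(0.591/0.182) = 4.72 +0.512

pH = 5.23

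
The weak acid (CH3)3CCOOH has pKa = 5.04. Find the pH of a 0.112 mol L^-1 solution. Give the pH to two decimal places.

(CH3)3CCOOH ⇌ (CH3)3CCOO- + H+
Ka = 10^(−5.04) = 9.12 × 10^-6
From the ICE table, Ka = [H+]²/(0.112 − [H+]) = 9.12 × 10^-6.
Since Ka ≪ C₀, [H+] ≈ √(Ka·C₀) = 1.01 × 10^-3 M.
([H+]/C₀ = 0.9% < 5%, so the approximation holds.)
pH = −log[H+] = −log(1.01 × 10^-3) = 3.00

pH = 3.00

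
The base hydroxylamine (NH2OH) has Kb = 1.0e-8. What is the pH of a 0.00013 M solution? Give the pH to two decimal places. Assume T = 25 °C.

pH = 8.06

NH2OH + H2O ⇌ NH3OH+ + OH-
From the ICE table, Kb = x²/(0.00013 − x) = 1.0 × 10^-8.
Since Kb ≪ C₀, x ≈ √(Kb·C₀) = 1.14 × 10^-6 M.
Check: 0.88% ionized — well under 5%, approximation valid.
pOH = 5.94, so pH = 14.00 − pOH = 8.06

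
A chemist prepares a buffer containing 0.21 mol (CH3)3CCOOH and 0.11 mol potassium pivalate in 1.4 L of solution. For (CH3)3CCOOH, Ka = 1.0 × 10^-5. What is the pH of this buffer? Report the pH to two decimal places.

pH = 4.72

pKa = −log(1.0 × 10^-5) = 5.000
Using pH = pKa + log([base]/[acid]) with [base]/[acid] = 0.11/0.21:
pH = 5.000 + (-0.281) = 4.72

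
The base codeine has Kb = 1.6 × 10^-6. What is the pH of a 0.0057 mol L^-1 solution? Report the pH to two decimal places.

pH = 9.98

C18H21NO3 + H2O ⇌ C18H22NO3+ + OH-
From the ICE table, Kb = [OH-]²/(0.0057 − [OH-]) = 1.6 × 10^-6.
Neglecting [OH-] in the denominator: [OH-] = √(1.6 × 10^-6 × 0.0057) = 9.55 × 10^-5 M
pOH = 4.02, so pH = 14.00 − pOH = 9.98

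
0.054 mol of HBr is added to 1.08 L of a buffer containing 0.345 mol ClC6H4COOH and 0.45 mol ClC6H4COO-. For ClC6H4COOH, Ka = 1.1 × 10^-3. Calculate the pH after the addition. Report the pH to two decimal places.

pH = 2.96

After neutralization: n(ClC6H4COOH) = 0.399 mol, n(ClC6H4COO-) = 0.396 mol.
pKa = −log(1.1 × 10^-3) = 2.959
pH = pKa + log(n_ClC6H4COO-/n_ClC6H4COOH) = 2.959 + log(0.396/0.399) = 2.959 + (-0.003)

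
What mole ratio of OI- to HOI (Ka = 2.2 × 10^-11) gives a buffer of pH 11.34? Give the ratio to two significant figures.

ratio = 4.8

pKa = -log(2.2 × 10^-11) = 10.658
pH = pKa + log(r) ⇒ log(r) = 11.34 − 10.658 = +0.682
r = [OI-]/[HOI] = 10^(+0.682) = 4.81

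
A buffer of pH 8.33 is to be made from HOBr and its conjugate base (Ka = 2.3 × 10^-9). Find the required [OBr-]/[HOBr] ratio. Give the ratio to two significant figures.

pKa = -log(2.3 × 10^-9) = 8.638
pH = pKa + log(r) ⇒ log(r) = 8.33 − 8.638 = -0.308
r = [OBr-]/[HOBr] = 10^(-0.308) = 0.492

ratio = 0.49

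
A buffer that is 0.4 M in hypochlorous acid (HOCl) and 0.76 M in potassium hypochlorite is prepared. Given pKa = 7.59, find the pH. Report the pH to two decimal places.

Henderson–Hasselbalch: pH = pKa + log([OCl-]/[HOCl]) = 7.59 + log(0.76/0.4)
pH = 7.59 + (+0.279) = 7.87

pH = 7.87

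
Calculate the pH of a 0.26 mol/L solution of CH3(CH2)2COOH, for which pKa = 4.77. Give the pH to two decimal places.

pH = 2.68

CH3(CH2)2COOH ⇌ CH3(CH2)2COO- + H+
Ka = 10^(−4.77) = 1.70 × 10^-5
From the ICE table, Ka = x²/(0.26 − x) = 1.70 × 10^-5.
Since Ka ≪ C₀, x ≈ √(Ka·C₀) = 2.10 × 10^-3 M.
pH = −log(2.10 × 10^-3) = 2.68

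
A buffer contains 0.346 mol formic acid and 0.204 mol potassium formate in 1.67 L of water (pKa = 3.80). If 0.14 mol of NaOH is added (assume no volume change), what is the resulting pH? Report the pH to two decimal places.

pH = 4.02

After neutralization: n(HCOOH) = 0.206 mol, n(HCOO-) = 0.344 mol.
Henderson–Hasselbalch with mole ratio 0.344/0.206: pH = 3.80 + (+0.223)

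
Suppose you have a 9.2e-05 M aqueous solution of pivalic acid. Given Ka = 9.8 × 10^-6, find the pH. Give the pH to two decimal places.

(CH3)3CCOOH ⇌ (CH3)3CCOO- + H+
From the ICE table, Ka = [H+]²/(9.2e-05 − [H+]) = 9.8 × 10^-6.
The 5% rule fails; solving [H+]² + Ka·[H+] − Ka·C₀ = 0 exactly:
[H+] = [−9.8e-06 + √(9.8e-06² + 3.61e-09)]/2 = 2.55 × 10^-5 M
pH = −log(2.55 × 10^-5) = 4.59

pH = 4.59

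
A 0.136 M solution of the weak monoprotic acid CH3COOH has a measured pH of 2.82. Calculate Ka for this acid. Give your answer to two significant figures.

[H+] = 10^(-2.82) = 1.51 × 10^-3 M
At equilibrium [HA] = 0.136 − 1.51 × 10^-3 = 1.34 × 10^-1 M
Ka = [H+][A-]/[HA] = (1.51 × 10^-3)² / 1.34 × 10^-1 = 1.7 × 10^-5

Ka = 1.7 × 10^-5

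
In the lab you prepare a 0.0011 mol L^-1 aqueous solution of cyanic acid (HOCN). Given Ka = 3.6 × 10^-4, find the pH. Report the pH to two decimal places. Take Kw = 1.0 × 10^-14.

pH = 3.32

HOCN ⇌ OCN- + H+
From the ICE table, Ka = x²/(0.0011 − x) = 3.6 × 10^-4.
Here C₀/Ka ≈ 3.06, so the small-x approximation fails. Use the quadratic:
x = (−Ka + √(Ka² + 4·Ka·C₀))/2 = 4.75 × 10^-4 M
pH = −log[H+] = −log(4.75 × 10^-4) = 3.32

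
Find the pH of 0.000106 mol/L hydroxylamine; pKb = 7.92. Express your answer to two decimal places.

NH2OH + H2O ⇌ NH3OH+ + OH-
Kb = 10^(−7.92) = 1.20 × 10^-8
From the ICE table, Kb = [OH-]²/(0.000106 − [OH-]) = 1.20 × 10^-8.
Neglecting [OH-] in the denominator: [OH-] = √(1.20 × 10^-8 × 0.000106) = 1.13 × 10^-6 M
([OH-]/C₀ = 1.1% < 5%, so the approximation holds.)
pOH = 5.95, so pH = 14.00 − pOH = 8.05

pH = 8.05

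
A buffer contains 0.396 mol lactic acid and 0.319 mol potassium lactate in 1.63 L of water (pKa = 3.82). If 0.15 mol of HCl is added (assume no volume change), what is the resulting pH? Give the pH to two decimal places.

Added H+ converts CH3CH(OH)COO- to CH3CH(OH)COOH: CH3CH(OH)COOH → 0.546 mol, CH3CH(OH)COO- → 0.169 mol.
Henderson–Hasselbalch with mole ratio 0.169/0.546: pH = 3.82 + (-0.509)

pH = 3.31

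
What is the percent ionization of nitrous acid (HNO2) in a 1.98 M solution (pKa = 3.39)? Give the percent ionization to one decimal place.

1.4%

HNO2 ⇌ NO2- + H+; let x = [H+] at equilibrium.
Ka = 10^(−3.39) = 4.07 × 10^-4
x ≈ √(Ka·C₀) = √(4.07 × 10^-4 × 1.98) = 2.84 × 10^-2 M
Fraction ionized = 2.84 × 10^-2 / 1.98 = 0.0143 → 1.4%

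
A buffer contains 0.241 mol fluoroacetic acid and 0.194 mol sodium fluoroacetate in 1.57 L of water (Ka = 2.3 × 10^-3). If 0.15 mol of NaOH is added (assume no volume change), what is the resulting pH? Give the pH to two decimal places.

pH = 3.22

OH- converts FCH2COOH to FCH2COO-: FCH2COOH → 0.091 mol, FCH2COO- → 0.344 mol.
pKa = −log(2.3 × 10^-3) = 2.638
Henderson–Hasselbalch with mole ratio 0.344/0.091: pH = 2.638 + (+0.578)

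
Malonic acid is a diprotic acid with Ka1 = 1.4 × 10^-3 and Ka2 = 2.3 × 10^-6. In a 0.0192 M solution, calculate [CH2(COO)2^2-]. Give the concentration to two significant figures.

2.3 × 10^-6 M

First ionization gives [H+] ≈ [CH2(COOH)COO-] = 4.53 × 10^-3 M.
Second step: Ka2 = [H+][CH2(COO)2^2-]/[CH2(COOH)COO-] ≈ [CH2(COO)2^2-] (since [H+] ≈ [CH2(COOH)COO-]).
So [CH2(COO)2^2-] ≈ Ka2.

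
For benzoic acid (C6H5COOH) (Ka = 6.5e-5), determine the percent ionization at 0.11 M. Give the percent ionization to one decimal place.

C6H5COOH ⇌ C6H5COO- + H+; let x = [H+] at equilibrium.
x ≈ √(Ka·C₀) = √(6.5 × 10^-5 × 0.11) = 2.67 × 10^-3 M
Fraction ionized = 2.67 × 10^-3 / 0.11 = 0.0243 → 2.4%

2.4%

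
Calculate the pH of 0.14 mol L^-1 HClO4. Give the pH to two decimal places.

HClO4 is a strong acid and dissociates completely, so [H+] = 0.14 M.
pH = -log(0.14) = 0.85

pH = 0.85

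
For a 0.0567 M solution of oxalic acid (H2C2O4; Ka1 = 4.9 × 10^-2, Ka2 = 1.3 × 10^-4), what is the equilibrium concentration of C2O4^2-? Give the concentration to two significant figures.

First ionization gives [H+] ≈ [HC2O4-] = 3.36 × 10^-2 M.
Second step: Ka2 = [H+][C2O4^2-]/[HC2O4-] ≈ [C2O4^2-] (since [H+] ≈ [HC2O4-]).
So [C2O4^2-] ≈ Ka2.

1.3 × 10^-4 M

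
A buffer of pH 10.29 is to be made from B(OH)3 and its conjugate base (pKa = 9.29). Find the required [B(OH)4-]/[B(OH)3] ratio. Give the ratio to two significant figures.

ratio = 10

pH = pKa + log(r) ⇒ log(r) = 10.29 − 9.29 = +1.00
r = [B(OH)4-]/[B(OH)3] = 10^(+1.00) = 10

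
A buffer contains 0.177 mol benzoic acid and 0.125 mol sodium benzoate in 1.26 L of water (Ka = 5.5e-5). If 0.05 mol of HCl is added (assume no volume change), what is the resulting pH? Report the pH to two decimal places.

After neutralization: n(C6H5COOH) = 0.227 mol, n(C6H5COO-) = 0.075 mol.
pKa = −log(5.5 × 10^-5) = 4.260
Henderson–Hasselbalch with mole ratio 0.075/0.227: pH = 4.260 + (-0.481)

pH = 3.78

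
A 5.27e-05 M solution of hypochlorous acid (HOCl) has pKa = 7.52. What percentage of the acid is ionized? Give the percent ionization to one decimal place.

HOCl ⇌ OCl- + H+; let x = [H+] at equilibrium.
Ka = 10^(−7.52) = 3.02 × 10^-8
x ≈ √(Ka·C₀) = √(3.02 × 10^-8 × 5.27e-05) = 1.26 × 10^-6 M
% ionization = x/C₀ × 100% = 1.26 × 10^-6/5.27e-05 × 100% = 2.4%

2.4%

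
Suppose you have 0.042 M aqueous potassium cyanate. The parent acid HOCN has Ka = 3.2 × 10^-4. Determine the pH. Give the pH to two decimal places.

pH = 8.06

OCN- is the conjugate base of the weak acid HOCN.
Kb = Kw/Ka = 1.0×10^-14 / 3.2 × 10^-4 = 3.12 × 10^-11
Kb = [OH-]²/(0.042 − [OH-]) = 3.12 × 10^-11
Neglecting [OH-] in the denominator: [OH-] = √(3.12 × 10^-11 × 0.042) = 1.14 × 10^-6 M
pOH = 5.94, so pH = 14.00 − pOH = 8.06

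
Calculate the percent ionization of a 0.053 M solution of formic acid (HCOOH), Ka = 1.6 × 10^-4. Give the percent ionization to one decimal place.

5.3%

HCOOH ⇌ HCOO- + H+; let x = [H+] at equilibrium.
Ka = x²/(C₀ − x); solving the quadratic gives x = 2.83 × 10^-3 M.
% ionization = x/C₀ × 100% = 2.83 × 10^-3/0.053 × 100% = 5.3%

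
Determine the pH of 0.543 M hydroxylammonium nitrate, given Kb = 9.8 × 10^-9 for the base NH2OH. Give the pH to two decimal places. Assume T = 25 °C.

NH3OH+ is the conjugate acid of the weak base NH2OH.
Ka = Kw/Kb = 1.0×10^-14 / 9.8 × 10^-9 = 1.02 × 10^-6
From the ICE table, Ka = [H+]²/(0.543 − [H+]) = 1.02 × 10^-6.
Since Ka ≪ C₀, [H+] ≈ √(Ka·C₀) = 7.44 × 10^-4 M.
pH = −log[H+] = −log(7.44 × 10^-4) = 3.13

pH = 3.13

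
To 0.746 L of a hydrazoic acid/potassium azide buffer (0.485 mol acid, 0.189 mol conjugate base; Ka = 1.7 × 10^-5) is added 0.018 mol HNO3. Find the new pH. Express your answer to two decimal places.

pH = 4.30

Added H+ converts N3- to HN3: HN3 → 0.503 mol, N3- → 0.171 mol.
pKa = −log(1.7 × 10^-5) = 4.770
Henderson–Hasselbalch with mole ratio 0.171/0.503: pH = 4.770 + (-0.469)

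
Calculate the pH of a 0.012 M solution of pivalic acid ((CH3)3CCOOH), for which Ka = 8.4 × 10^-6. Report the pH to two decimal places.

pH = 3.50

(CH3)3CCOOH ⇌ (CH3)3CCOO- + H+
Let x = [H+] at equilibrium. Ka = x²/(0.012 − x).
Assume x ≪ 0.012: x ≈ √(8.4 × 10^-6 × 0.012) = 3.17 × 10^-4 M
pH = −log(3.17 × 10^-4) = 3.50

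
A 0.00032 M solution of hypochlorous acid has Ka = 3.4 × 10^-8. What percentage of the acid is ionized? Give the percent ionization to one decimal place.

1.0%

HOCl ⇌ OCl- + H+; let x = [H+] at equilibrium.
x ≈ √(Ka·C₀) = √(3.4 × 10^-8 × 0.00032) = 3.30 × 10^-6 M
Fraction ionized = 3.30 × 10^-6 / 0.00032 = 0.0103 → 1.0%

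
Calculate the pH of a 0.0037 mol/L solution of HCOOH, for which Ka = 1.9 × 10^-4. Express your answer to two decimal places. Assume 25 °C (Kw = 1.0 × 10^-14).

HCOOH ⇌ HCOO- + H+
Ka = [H+]²/(0.0037 − [H+]) = 1.9 × 10^-4
Here C₀/Ka ≈ 19.5, so the small-[H+] approximation fails. Use the quadratic:
[H+] = [−0.00019 + √(0.00019² + 2.81e-06)]/2 = 7.49 × 10^-4 M
pH = −log[H+] = −log(7.49 × 10^-4) = 3.13

pH = 3.13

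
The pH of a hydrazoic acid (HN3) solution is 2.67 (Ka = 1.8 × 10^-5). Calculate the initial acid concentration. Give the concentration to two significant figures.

C₀ = 2.6 × 10^-1 M

[H+] = 10^(-2.67) = 2.14 × 10^-3 M = x
Ka = x²/(C₀ − x) ⇒ C₀ = x + x²/Ka
C₀ = 2.14 × 10^-3 + (2.14 × 10^-3)²/(1.8 × 10^-5) = 2.57 × 10^-1 M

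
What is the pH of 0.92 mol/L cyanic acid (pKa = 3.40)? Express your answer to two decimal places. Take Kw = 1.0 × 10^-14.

pH = 1.72

HOCN ⇌ OCN- + H+
Ka = 10^(−3.40) = 3.98 × 10^-4
Ka = x²/(0.92 − x) = 3.98 × 10^-4
Assume x ≪ 0.92: x ≈ √(3.98 × 10^-4 × 0.92) = 1.91 × 10^-2 M
pH = −log[H+] = −log(1.91 × 10^-2) = 1.72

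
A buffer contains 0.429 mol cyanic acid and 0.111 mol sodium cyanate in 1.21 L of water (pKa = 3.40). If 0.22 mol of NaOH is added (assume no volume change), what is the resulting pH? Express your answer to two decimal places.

pH = 3.60

After neutralization: n(HOCN) = 0.209 mol, n(OCN-) = 0.331 mol.
pH = pKa + log(n_OCN-/n_HOCN) = 3.40 + log(0.331/0.209) = 3.40 + (+0.200)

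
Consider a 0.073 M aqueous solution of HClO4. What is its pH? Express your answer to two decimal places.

pH = 1.14

HClO4 is a strong acid and dissociates completely, so [H+] = 0.073 M.
pH = -log(0.073) = 1.14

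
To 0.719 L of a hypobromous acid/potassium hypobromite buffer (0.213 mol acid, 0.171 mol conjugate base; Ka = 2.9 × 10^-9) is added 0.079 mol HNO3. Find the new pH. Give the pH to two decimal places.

pH = 8.04

After neutralization: n(HOBr) = 0.292 mol, n(OBr-) = 0.092 mol.
pKa = −log(2.9 × 10^-9) = 8.538
Henderson–Hasselbalch with mole ratio 0.092/0.292: pH = 8.538 + (-0.502)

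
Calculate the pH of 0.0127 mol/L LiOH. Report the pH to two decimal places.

pH = 12.10

LiOH is a strong base; [OH-] = 0.0127 M.
pOH = -log(0.0127) = 1.90
pH = 14.00 - 1.90 = 12.10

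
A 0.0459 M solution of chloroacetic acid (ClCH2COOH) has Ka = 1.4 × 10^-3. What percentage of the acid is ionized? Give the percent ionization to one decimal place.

ClCH2COOH ⇌ ClCH2COO- + H+; let x = [H+] at equilibrium.
Solve x² + 0.0014x − 6.43e-05 = 0 → x = 7.35 × 10^-3 M
Fraction ionized = 7.35 × 10^-3 / 0.0459 = 0.1601 → 16.0%

16.0%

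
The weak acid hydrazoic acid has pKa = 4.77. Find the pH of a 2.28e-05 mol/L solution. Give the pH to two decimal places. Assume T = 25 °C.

HN3 ⇌ N3- + H+
Ka = 10^(−4.77) = 1.70 × 10^-5
Ka = [H+]²/(2.28e-05 − [H+]) = 1.70 × 10^-5
The 5% rule fails; solving [H+]² + Ka·[H+] − Ka·C₀ = 0 exactly:
[H+] = [−1.7e-05 + √(1.7e-05² + 1.55e-09)]/2 = 1.29 × 10^-5 M
pH = −log[H+] = −log(1.29 × 10^-5) = 4.89

pH = 4.89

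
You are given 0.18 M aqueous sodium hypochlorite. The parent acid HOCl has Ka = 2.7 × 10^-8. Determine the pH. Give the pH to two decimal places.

pH = 10.41

OCl- is the conjugate base of the weak acid HOCl.
Kb = Kw/Ka = 1.0×10^-14 / 2.7 × 10^-8 = 3.70 × 10^-7
From the ICE table, Kb = x²/(0.18 − x) = 3.70 × 10^-7.
Neglecting x in the denominator: x = √(3.70 × 10^-7 × 0.18) = 2.58 × 10^-4 M
Check: 0.14% ionized — well under 5%, approximation valid.
pOH = 3.59, so pH = 14.00 − pOH = 10.41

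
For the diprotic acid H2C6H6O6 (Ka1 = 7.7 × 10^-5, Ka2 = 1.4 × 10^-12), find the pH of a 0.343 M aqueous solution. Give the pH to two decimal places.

pH = 2.29

Ka1 ≫ Ka2, so treat the first dissociation as the only significant source of H+.
Ka1 = x²/(0.343 − x) = 7.7 × 10^-5
x ≈ √(7.7 × 10^-5 × 0.343) = 5.14 × 10^-3 M
pH = −log(5.14 × 10^-3) = 2.29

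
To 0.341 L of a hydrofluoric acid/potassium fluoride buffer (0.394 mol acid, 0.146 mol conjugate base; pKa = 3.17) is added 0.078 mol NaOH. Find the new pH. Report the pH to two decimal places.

After neutralization: n(HF) = 0.316 mol, n(F-) = 0.224 mol.
pH = pKa + log([A⁻]/[HA]) = 3.17 + log(0.224/0.316) = 3.17 -0.149

pH = 3.02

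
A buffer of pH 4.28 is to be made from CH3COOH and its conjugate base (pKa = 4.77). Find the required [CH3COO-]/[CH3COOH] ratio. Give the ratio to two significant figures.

pH = pKa + log(r) ⇒ log(r) = 4.28 − 4.77 = -0.49
r = [CH3COO-]/[CH3COOH] = 10^(-0.49) = 0.324

ratio = 0.32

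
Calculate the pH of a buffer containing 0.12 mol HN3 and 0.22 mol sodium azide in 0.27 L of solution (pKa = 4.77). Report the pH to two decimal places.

pH = 5.03

Using pH = pKa + log([base]/[acid]) with [base]/[acid] = 0.22/0.12:
pH = 4.77 + (+0.263) = 5.03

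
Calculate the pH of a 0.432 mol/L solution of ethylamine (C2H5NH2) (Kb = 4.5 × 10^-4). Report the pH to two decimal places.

pH = 12.14

C2H5NH2 + H2O ⇌ C2H5NH3+ + OH-
Kb = x²/(0.432 − x) = 4.5 × 10^-4
Assume x ≪ 0.432: x ≈ √(4.5 × 10^-4 × 0.432) = 1.39 × 10^-2 M
pOH = −log(1.39 × 10^-2) = 1.86; pH = 14.00 − 1.86 = 12.14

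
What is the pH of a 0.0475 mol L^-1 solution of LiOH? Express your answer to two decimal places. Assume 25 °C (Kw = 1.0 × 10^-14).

LiOH is a strong base; [OH-] = 0.0475 M.
pOH = -log(0.0475) = 1.32
pH = 14.00 - 1.32 = 12.68

pH = 12.68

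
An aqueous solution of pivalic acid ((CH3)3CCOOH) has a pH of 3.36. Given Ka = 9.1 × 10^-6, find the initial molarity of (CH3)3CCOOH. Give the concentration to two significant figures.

C₀ = 2.1 × 10^-2 M

[H+] = 10^(-3.36) = 4.37 × 10^-4 M = x
Ka = x²/(C₀ − x) ⇒ C₀ = x + x²/Ka
C₀ = 4.37 × 10^-4 + (4.37 × 10^-4)²/(9.1 × 10^-6) = 2.14 × 10^-2 M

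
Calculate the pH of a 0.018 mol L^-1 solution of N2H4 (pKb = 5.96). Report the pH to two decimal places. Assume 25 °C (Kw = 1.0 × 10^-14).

pH = 10.15

N2H4 + H2O ⇌ N2H5+ + OH-
Kb = 10^(−5.96) = 1.10 × 10^-6
Kb = [OH-]²/(0.018 − [OH-]) = 1.10 × 10^-6
Neglecting [OH-] in the denominator: [OH-] = √(1.10 × 10^-6 × 0.018) = 1.41 × 10^-4 M
([OH-]/C₀ = 0.78% < 5%, so the approximation holds.)
pOH = −log(1.41 × 10^-4) = 3.85; pH = 14.00 − 3.85 = 10.15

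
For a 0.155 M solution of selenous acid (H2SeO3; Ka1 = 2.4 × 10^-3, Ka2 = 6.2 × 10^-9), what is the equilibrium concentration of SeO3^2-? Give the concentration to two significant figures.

First ionization gives [H+] ≈ [HSeO3-] = 1.81 × 10^-2 M.
Second step: Ka2 = [H+][SeO3^2-]/[HSeO3-] ≈ [SeO3^2-] (since [H+] ≈ [HSeO3-]).
So [SeO3^2-] ≈ Ka2.

6.2 × 10^-9 M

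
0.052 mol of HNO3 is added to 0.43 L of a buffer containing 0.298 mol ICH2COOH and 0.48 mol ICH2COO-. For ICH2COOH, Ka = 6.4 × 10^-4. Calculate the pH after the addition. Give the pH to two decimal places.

Added H+ converts ICH2COO- to ICH2COOH: ICH2COOH → 0.35 mol, ICH2COO- → 0.428 mol.
pKa = −log(6.4 × 10^-4) = 3.194
Henderson–Hasselbalch with mole ratio 0.428/0.35: pH = 3.194 + (+0.087)

pH = 3.28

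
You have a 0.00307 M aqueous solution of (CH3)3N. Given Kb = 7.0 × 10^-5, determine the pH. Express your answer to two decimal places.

(CH3)3N + H2O ⇌ (CH3)3NH+ + OH-
From the ICE table, Kb = [OH-]²/(0.00307 − [OH-]) = 7.0 × 10^-5.
[OH-] is not negligible relative to C₀; solve [OH-]² + 7e-05·[OH-] − 2.15e-07 = 0.
[OH-] = (−Kb + √(Kb² + 4·Kb·C₀))/2 = 4.30 × 10^-4 M
pOH = −log(4.30 × 10^-4) = 3.37; pH = 14.00 − 3.37 = 10.63

pH = 10.63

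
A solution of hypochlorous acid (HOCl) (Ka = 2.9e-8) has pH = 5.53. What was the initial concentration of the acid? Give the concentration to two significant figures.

[H+] = 10^(-5.53) = 2.95 × 10^-6 M = x
Ka = x²/(C₀ − x) ⇒ C₀ = x + x²/Ka
C₀ = 2.95 × 10^-6 + (2.95 × 10^-6)²/(2.9 × 10^-8) = 3.03 × 10^-4 M

C₀ = 3.0 × 10^-4 M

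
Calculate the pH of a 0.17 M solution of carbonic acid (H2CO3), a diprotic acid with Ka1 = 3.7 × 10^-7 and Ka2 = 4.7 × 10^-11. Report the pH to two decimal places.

pH = 3.60

Since Ka1 ≫ Ka2, the first ionization dominates [H+].
Ka1 = x²/(0.17 − x) = 3.7 × 10^-7
x ≈ √(3.7 × 10^-7 × 0.17) = 2.51 × 10^-4 M
pH = −log(2.51 × 10^-4) = 3.60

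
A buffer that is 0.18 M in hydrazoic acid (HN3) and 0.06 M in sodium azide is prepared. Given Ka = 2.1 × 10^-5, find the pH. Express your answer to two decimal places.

pH = 4.20

pKa = −log(2.1 × 10^-5) = 4.678
pH = pKa + log([A⁻]/[HA]) = 4.678 + log(0.06/0.18)
pH = 4.678 + (-0.477) = 4.20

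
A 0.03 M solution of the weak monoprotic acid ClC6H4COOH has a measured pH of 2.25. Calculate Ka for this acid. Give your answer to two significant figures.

[H+] = 10^(-2.25) = 5.62 × 10^-3 M
At equilibrium [HA] = 0.03 − 5.62 × 10^-3 = 2.44 × 10^-2 M
Ka = [H+][A-]/[HA] = (5.62 × 10^-3)² / 2.44 × 10^-2 = 1.3 × 10^-3

Ka = 1.3 × 10^-3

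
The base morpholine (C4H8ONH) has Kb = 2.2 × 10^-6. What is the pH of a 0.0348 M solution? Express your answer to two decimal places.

C4H8ONH + H2O ⇌ C4H8ONH2+ + OH-
Kb = x²/(0.0348 − x) = 2.2 × 10^-6
Assume x ≪ 0.0348: x ≈ √(2.2 × 10^-6 × 0.0348) = 2.77 × 10^-4 M
Check: 0.8% ionized — well under 5%, approximation valid.
pOH = 3.56, so pH = 14.00 − pOH = 10.44

pH = 10.44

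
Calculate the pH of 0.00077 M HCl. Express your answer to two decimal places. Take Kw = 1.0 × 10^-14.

pH = 3.11

HCl is a strong acid and dissociates completely, so [H+] = 0.00077 M.
pH = -log(0.00077) = 3.11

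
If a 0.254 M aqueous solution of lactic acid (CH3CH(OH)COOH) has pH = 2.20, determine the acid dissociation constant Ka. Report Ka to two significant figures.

Ka = 1.6 × 10^-4

[H+] = 10^(-2.20) = 6.31 × 10^-3 M
At equilibrium [HA] = 0.254 − 6.31 × 10^-3 = 2.48 × 10^-1 M
Ka = [H+][A-]/[HA] = (6.31 × 10^-3)² / 2.48 × 10^-1 = 1.6 × 10^-4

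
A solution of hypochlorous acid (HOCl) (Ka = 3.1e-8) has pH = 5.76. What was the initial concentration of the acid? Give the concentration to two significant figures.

[H+] = 10^(-5.76) = 1.74 × 10^-6 M = x
Ka = x²/(C₀ − x) ⇒ C₀ = x + x²/Ka
C₀ = 1.74 × 10^-6 + (1.74 × 10^-6)²/(3.1 × 10^-8) = 9.94 × 10^-5 M

C₀ = 9.9 × 10^-5 M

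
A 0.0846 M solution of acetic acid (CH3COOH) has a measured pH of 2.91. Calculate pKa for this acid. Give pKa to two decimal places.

pKa = 4.74

[H+] = 10^(-2.91) = 1.23 × 10^-3 M
At equilibrium [HA] = 0.0846 − 1.23 × 10^-3 = 8.34 × 10^-2 M
Ka = [H+][A-]/[HA] = (1.23 × 10^-3)² / 8.34 × 10^-2 = 1.81 × 10^-5
pKa = -log(1.81 × 10^-5) = 4.74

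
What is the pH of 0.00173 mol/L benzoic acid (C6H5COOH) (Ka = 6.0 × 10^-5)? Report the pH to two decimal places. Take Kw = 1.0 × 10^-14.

C6H5COOH ⇌ C6H5COO- + H+
Ka = [H+]²/(0.00173 − [H+]) = 6.0 × 10^-5
Here C₀/Ka ≈ 28.8, so the small-[H+] approximation fails. Use the quadratic:
[H+] = (−Ka + √(Ka² + 4·Ka·C₀))/2 = 2.94 × 10^-4 M
pH = −log[H+] = −log(2.94 × 10^-4) = 3.53

pH = 3.53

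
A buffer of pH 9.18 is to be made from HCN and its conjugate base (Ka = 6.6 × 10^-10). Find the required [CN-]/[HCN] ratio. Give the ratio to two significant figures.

ratio = 1.0

pKa = -log(6.6 × 10^-10) = 9.180
pH = pKa + log(r) ⇒ log(r) = 9.18 − 9.180 = +0.000
r = [CN-]/[HCN] = 10^(+0.000) = 1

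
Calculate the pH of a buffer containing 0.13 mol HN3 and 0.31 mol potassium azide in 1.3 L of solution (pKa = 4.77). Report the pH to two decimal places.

Using pH = pKa + log([base]/[acid]) with [base]/[acid] = 0.31/0.13:
pH = 4.77 + (+0.377) = 5.15

pH = 5.15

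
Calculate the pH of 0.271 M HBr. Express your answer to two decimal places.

HBr is a strong acid and dissociates completely, so [H+] = 0.271 M.
pH = -log(0.271) = 0.57

pH = 0.57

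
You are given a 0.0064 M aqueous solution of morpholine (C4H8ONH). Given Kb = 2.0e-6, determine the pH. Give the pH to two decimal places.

C4H8ONH + H2O ⇌ C4H8ONH2+ + OH-
Kb = x²/(0.0064 − x) = 2.0 × 10^-6
Assume x ≪ 0.0064: x ≈ √(2.0 × 10^-6 × 0.0064) = 1.13 × 10^-4 M
pOH = 3.95, so pH = 14.00 − pOH = 10.05

pH = 10.05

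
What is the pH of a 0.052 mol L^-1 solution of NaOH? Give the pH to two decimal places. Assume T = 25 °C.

pH = 12.72

NaOH is a strong base; [OH-] = 0.052 M.
pOH = -log(0.052) = 1.28
pH = 14.00 - 1.28 = 12.72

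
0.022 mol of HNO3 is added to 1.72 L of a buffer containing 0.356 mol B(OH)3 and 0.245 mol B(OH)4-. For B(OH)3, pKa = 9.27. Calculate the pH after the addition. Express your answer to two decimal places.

Added H+ converts B(OH)4- to B(OH)3: B(OH)3 → 0.378 mol, B(OH)4- → 0.223 mol.
pH = pKa + log(n_B(OH)4-/n_B(OH)3) = 9.27 + log(0.223/0.378) = 9.27 + (-0.229)

pH = 9.04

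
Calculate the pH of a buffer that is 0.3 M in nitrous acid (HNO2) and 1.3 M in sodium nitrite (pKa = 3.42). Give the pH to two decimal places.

Using pH = pKa + log([base]/[acid]) with [base]/[acid] = 1.3/0.3:
pH = 3.42 + (+0.637) = 4.06

pH = 4.06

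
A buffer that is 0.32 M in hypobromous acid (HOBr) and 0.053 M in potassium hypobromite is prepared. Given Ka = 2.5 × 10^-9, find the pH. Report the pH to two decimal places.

pKa = −log(2.5 × 10^-9) = 8.602
Using pH = pKa + log([base]/[acid]) with [base]/[acid] = 0.053/0.32:
pH = 8.602 + (-0.781) = 7.82

pH = 7.82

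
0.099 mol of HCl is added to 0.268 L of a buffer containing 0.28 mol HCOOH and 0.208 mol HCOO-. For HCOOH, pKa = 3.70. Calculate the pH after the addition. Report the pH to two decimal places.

Added H+ converts HCOO- to HCOOH: HCOOH → 0.379 mol, HCOO- → 0.109 mol.
Henderson–Hasselbalch with mole ratio 0.109/0.379: pH = 3.70 + (-0.541)

pH = 3.16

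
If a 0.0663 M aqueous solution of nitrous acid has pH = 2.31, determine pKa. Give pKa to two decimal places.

[H+] = 10^(-2.31) = 4.90 × 10^-3 M
At equilibrium [HA] = 0.0663 − 4.90 × 10^-3 = 6.14 × 10^-2 M
Ka = [H+][A-]/[HA] = (4.90 × 10^-3)² / 6.14 × 10^-2 = 3.91 × 10^-4
pKa = -log(3.91 × 10^-4) = 3.41

pKa = 3.41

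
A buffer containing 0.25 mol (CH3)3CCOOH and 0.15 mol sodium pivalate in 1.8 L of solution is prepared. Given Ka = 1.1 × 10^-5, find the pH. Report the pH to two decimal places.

pKa = −log(1.1 × 10^-5) = 4.959
Using pH = pKa + log([base]/[acid]) with [base]/[acid] = 0.15/0.25:
pH = 4.959 + (-0.222) = 4.74

pH = 4.74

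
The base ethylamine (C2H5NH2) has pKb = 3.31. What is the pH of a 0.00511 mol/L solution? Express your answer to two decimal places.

pH = 11.13

C2H5NH2 + H2O ⇌ C2H5NH3+ + OH-
Kb = 10^(−3.31) = 4.90 × 10^-4
Let x = [OH-] at equilibrium. Kb = x²/(0.00511 − x).
x is not negligible relative to C₀; solve x² + 0.00049·x − 2.5e-06 = 0.
x = [−0.00049 + √(0.00049² + 1e-05)]/2 = 1.36 × 10^-3 M
pOH = 2.87, so pH = 14.00 − pOH = 11.13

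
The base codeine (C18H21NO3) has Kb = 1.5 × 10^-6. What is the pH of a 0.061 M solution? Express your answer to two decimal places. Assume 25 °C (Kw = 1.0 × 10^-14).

C18H21NO3 + H2O ⇌ C18H22NO3+ + OH-
Kb = x²/(0.061 − x) = 1.5 × 10^-6
Neglecting x in the denominator: x = √(1.5 × 10^-6 × 0.061) = 3.02 × 10^-4 M
(x/C₀ = 0.5% < 5%, so the approximation holds.)
pOH = −log(3.02 × 10^-4) = 3.52; pH = 14.00 − 3.52 = 10.48

pH = 10.48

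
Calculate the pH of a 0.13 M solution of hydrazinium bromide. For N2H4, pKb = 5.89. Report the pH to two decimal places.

N2H5+ is the conjugate acid of the weak base N2H4.
Kb = 10^(−5.89) = 1.29 × 10^-6
Ka = Kw/Kb = 1.0×10^-14 / 1.29 × 10^-6 = 7.75 × 10^-9
Ka = [H+]²/(0.13 − [H+]) = 7.75 × 10^-9
Assume [H+] ≪ 0.13: [H+] ≈ √(7.75 × 10^-9 × 0.13) = 3.17 × 10^-5 M
Check: 0.024% ionized — well under 5%, approximation valid.
pH = −log[H+] = −log(3.17 × 10^-5) = 4.50

pH = 4.50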